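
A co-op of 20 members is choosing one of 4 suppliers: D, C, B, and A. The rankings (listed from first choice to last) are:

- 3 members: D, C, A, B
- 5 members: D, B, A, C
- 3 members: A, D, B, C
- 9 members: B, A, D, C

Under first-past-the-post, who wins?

First-place votes: D 8, C 0, B 9, A 3.
B has the most first-place votes.

B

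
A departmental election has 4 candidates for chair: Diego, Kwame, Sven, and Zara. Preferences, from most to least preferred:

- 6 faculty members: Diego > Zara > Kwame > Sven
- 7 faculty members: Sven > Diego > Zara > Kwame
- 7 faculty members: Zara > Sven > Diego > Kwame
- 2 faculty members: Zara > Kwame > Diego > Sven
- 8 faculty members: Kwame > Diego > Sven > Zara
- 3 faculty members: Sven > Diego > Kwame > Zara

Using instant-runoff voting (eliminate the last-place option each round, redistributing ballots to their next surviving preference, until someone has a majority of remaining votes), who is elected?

Round 1: Diego 6, Kwame 8, Sven 10, Zara 9. Eliminate Diego.
Round 2: Kwame 8, Sven 10, Zara 15. Eliminate Kwame.
Round 3: Sven 18, Zara 15. Sven has a majority.

Sven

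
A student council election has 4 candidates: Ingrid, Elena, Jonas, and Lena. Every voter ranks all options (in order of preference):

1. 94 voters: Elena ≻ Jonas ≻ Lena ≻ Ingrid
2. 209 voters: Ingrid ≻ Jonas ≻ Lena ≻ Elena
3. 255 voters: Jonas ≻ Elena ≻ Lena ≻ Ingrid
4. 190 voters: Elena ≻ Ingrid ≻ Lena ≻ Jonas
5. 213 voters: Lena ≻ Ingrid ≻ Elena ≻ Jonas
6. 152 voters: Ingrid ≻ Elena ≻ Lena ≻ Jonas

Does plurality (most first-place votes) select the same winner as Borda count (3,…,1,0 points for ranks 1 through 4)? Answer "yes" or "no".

Plurality — first-place votes: Ingrid 361, Elena 284, Jonas 255, Lena 213. Winner: Ingrid.
Borda — scores: Ingrid 1889, Elena 1879, Jonas 1371, Lena 1539. Winner: Ingrid.
The two methods agree.

yes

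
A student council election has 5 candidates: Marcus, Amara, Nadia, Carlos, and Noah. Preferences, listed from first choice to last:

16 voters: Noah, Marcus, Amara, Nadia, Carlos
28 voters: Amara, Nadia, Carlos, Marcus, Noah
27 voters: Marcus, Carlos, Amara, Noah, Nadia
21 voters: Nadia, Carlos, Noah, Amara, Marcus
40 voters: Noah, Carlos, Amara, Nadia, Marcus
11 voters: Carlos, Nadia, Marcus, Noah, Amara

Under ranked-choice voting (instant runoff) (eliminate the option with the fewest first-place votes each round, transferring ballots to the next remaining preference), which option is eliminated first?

Round 1: Marcus 27, Amara 28, Nadia 21, Carlos 11, Noah 56. Eliminate Carlos.

Carlos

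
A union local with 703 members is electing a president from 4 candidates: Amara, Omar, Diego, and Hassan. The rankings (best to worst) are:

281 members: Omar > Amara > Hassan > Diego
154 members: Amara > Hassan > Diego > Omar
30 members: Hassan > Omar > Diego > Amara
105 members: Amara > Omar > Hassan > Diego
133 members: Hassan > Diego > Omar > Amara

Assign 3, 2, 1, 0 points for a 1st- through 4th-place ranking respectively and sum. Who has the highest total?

Amara: 281·2 + 154·3 + 30·0 + 105·3 + 133·0 = 1339
Omar: 281·3 + 154·0 + 30·2 + 105·2 + 133·1 = 1246
Diego: 281·0 + 154·1 + 30·1 + 105·0 + 133·2 = 450
Hassan: 281·1 + 154·2 + 30·3 + 105·1 + 133·3 = 1183
Amara has the highest Borda score (1339).

Amara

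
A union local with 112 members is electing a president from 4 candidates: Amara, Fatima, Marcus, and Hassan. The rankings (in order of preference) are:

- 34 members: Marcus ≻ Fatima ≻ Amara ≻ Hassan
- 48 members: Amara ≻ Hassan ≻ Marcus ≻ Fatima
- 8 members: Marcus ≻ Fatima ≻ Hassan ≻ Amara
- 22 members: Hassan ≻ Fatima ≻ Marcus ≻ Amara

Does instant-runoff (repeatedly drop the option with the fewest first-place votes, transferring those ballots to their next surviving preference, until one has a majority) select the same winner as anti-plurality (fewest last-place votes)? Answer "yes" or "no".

Instant-runoff — R1 Amara 48, Fatima 0, Marcus 42, Hassan 22 (Fatima out); R2 Amara 48, Marcus 42, Hassan 22 (Hassan out); R3 Amara 48, Marcus 64 (Marcus winner). Winner: Marcus.
Anti-plurality — last-place votes: Amara 30, Fatima 48, Marcus 0, Hassan 34. Winner: Marcus.
The two methods agree.

yes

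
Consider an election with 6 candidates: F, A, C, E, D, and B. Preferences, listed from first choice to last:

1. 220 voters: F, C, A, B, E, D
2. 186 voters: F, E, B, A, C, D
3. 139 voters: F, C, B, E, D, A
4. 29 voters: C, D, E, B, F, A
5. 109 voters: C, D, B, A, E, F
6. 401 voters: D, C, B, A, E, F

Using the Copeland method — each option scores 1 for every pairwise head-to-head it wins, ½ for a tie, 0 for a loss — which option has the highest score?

F: beats A, C, E, D, and B → score 5.
A: beats E; loses to F, C, D, and B → score 1.
C: beats A, E, D, and B; loses to F → score 4.
E: beats D; loses to F, A, C, and B → score 1.
D: beats A; loses to F, C, E, and B → score 1.
B: beats A, E, and D; loses to F and C → score 3.
F has the best pairwise record.

F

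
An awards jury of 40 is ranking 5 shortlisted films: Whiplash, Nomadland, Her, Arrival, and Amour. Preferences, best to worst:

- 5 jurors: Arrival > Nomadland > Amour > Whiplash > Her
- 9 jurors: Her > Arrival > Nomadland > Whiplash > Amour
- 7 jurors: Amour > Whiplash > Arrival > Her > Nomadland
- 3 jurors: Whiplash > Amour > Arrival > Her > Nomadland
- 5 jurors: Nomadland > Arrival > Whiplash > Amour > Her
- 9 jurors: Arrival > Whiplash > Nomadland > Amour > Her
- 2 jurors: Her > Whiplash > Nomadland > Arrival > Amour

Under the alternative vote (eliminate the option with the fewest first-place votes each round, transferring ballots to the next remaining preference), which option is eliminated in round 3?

Amour

Round 1: Whiplash 3, Nomadland 5, Her 11, Arrival 14, Amour 7. Eliminate Whiplash.
Round 2: Nomadland 5, Her 11, Arrival 14, Amour 10. Eliminate Nomadland.
Round 3: Her 11, Arrival 19, Amour 10. Eliminate Amour.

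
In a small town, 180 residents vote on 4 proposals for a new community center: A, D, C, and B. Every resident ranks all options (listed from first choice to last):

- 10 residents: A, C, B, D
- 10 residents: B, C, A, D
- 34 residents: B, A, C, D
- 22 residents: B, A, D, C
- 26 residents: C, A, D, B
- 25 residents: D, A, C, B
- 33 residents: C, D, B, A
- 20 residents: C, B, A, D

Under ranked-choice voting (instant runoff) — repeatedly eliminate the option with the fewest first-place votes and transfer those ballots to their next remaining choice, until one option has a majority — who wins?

C

Round 1: A 10, D 25, C 79, B 66. Eliminate A.
Round 2: D 25, C 89, B 66. Eliminate D.
Round 3: C 114, B 66. C has a majority.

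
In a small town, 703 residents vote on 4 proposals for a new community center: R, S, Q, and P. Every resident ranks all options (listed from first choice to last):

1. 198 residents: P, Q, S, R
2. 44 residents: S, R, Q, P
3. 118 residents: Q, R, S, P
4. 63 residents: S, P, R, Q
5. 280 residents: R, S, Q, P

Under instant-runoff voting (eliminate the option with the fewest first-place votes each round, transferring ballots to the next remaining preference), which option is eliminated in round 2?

Round 1: R 280, S 107, Q 118, P 198. Eliminate S.
Round 2: R 324, Q 118, P 261. Eliminate Q.

Q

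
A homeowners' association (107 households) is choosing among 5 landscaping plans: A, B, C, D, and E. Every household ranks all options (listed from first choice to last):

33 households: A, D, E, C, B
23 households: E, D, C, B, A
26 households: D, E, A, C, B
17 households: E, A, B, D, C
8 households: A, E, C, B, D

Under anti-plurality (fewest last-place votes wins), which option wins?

E

Last-place votes: A 23, B 59, C 17, D 8, E 0.
E is ranked last by the fewest voters, so E wins.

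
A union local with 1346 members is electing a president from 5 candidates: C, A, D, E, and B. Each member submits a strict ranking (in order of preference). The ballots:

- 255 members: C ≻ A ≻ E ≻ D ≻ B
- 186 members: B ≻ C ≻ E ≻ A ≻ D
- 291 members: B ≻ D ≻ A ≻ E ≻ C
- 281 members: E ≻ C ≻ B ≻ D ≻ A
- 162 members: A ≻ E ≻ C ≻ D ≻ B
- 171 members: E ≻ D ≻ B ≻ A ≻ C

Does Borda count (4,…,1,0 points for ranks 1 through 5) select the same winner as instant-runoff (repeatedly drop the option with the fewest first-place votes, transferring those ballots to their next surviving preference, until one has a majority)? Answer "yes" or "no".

Borda — scores: C 2745, A 2352, D 2084, E 3467, B 2812. Winner: E.
Instant-runoff — R1 C 255, A 162, D 0, E 452, B 477 (D out); R2 C 255, A 162, E 452, B 477 (A out); R3 C 255, E 614, B 477 (C out); R4 E 869, B 477 (E winner). Winner: E.
The two methods agree.

yes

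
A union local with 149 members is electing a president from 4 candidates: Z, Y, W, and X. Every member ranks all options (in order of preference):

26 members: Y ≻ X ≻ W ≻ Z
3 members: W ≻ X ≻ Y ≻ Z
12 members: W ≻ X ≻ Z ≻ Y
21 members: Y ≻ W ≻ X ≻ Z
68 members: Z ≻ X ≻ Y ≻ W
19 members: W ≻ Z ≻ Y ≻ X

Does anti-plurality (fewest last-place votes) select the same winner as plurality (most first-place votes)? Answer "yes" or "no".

Anti-plurality — last-place votes: Z 50, Y 12, W 68, X 19. Winner: Y.
Plurality — first-place votes: Z 68, Y 47, W 34, X 0. Winner: Z.
The two methods disagree.

no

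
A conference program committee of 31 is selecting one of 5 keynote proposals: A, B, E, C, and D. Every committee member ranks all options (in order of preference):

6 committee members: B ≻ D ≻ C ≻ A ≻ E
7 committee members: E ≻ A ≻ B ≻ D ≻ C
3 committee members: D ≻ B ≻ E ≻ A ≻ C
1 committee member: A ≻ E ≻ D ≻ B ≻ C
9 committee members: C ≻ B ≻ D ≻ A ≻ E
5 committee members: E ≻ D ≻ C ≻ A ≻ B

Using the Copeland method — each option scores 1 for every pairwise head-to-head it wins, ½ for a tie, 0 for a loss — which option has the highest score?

A: beats E; loses to B, C, and D → score 1.
B: beats A, E, C, and D → score 4.
E: beats C; loses to A, B, and D → score 1.
C: beats A; loses to B, E, and D → score 1.
D: beats A, E, and C; loses to B → score 3.
B has the best pairwise record.

B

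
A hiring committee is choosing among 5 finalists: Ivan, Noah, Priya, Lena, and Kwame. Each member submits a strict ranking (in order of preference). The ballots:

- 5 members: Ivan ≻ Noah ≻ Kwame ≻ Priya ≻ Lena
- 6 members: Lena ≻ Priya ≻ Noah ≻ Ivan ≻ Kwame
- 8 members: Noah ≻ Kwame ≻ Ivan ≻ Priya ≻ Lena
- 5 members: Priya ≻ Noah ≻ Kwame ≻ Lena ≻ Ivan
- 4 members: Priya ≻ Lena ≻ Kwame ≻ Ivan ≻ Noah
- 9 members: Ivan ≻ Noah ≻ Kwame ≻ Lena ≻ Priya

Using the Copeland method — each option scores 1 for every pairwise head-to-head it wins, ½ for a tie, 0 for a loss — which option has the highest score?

Noah

Ivan: beats Priya, Lena, and Kwame; loses to Noah → score 3.
Noah: beats Ivan, Priya, Lena, and Kwame → score 4.
Priya: beats Lena; loses to Ivan, Noah, and Kwame → score 1.
Lena: loses to Ivan, Noah, Priya, and Kwame → score 0.
Kwame: beats Priya and Lena; loses to Ivan and Noah → score 2.
Noah has the best pairwise record.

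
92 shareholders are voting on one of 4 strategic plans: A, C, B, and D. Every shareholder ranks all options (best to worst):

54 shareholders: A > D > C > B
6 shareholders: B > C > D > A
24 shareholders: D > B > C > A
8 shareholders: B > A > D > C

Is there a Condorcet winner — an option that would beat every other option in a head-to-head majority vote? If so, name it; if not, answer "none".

A

A vs C: 62–30 for A.
A vs B: 54–38 for A.
A vs D: 62–30 for A.
A beats every other option head-to-head.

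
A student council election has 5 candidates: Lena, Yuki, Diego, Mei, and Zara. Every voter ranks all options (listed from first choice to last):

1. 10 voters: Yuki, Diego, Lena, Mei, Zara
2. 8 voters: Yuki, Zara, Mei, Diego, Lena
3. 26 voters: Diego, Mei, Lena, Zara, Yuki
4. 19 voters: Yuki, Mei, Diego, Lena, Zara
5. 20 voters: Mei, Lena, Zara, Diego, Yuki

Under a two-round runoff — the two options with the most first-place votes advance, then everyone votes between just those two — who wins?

Round 1 first-place votes: Lena 0, Yuki 37, Diego 26, Mei 20, Zara 0.
Yuki and Diego advance.
Runoff: Yuki is preferred to Diego by 37 voters; Diego by 46.
Diego wins the runoff.

Diego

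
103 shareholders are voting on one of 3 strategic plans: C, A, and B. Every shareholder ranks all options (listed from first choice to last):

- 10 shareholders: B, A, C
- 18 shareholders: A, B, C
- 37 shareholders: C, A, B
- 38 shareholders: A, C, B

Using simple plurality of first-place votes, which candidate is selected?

First-place votes: C 37, A 56, B 10.
A has the most first-place votes.

A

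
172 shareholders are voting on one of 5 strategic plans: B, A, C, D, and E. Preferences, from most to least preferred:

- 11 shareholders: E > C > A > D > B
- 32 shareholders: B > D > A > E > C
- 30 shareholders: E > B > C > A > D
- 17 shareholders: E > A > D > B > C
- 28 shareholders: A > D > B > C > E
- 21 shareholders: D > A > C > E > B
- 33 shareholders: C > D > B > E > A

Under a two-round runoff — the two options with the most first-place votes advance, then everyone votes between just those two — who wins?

E

Round 1 first-place votes: B 32, A 28, C 33, D 21, E 58.
E and C advance.
Runoff: E is preferred to C by 90 voters; C by 82.
E wins the runoff.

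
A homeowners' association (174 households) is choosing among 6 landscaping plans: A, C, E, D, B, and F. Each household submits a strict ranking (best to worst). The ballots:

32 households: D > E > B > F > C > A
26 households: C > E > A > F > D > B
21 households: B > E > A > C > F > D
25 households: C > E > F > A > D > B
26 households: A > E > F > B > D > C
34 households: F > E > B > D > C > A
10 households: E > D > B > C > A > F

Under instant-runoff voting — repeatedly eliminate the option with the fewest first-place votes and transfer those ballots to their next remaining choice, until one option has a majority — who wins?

D

Round 1: A 26, C 51, E 10, D 32, B 21, F 34. Eliminate E.
Round 2: A 26, C 51, D 42, B 21, F 34. Eliminate B.
Round 3: A 47, C 51, D 42, F 34. Eliminate F.
Round 4: A 47, C 51, D 76. Eliminate A.
Round 5: C 72, D 102. D has a majority.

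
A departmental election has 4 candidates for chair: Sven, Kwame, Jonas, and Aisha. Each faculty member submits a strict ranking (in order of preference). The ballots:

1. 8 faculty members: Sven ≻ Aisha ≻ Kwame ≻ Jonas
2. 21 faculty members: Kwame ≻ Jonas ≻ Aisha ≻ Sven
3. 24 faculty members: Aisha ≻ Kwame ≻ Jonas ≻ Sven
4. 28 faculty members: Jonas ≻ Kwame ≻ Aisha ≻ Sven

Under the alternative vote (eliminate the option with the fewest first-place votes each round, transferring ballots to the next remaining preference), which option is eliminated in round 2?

Round 1: Sven 8, Kwame 21, Jonas 28, Aisha 24. Eliminate Sven.
Round 2: Kwame 21, Jonas 28, Aisha 32. Eliminate Kwame.

Kwame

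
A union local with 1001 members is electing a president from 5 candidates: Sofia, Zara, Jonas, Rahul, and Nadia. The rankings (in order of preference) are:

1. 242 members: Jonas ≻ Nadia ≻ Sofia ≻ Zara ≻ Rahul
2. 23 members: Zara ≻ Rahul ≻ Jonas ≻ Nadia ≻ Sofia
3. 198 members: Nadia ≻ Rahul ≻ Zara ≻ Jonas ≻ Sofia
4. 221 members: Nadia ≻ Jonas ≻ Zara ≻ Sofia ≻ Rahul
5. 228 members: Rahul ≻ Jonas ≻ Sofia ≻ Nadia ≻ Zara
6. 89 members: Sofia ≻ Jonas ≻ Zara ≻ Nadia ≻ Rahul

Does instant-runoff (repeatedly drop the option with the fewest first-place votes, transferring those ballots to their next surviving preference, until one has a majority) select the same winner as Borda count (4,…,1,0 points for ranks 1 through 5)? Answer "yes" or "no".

yes

Instant-runoff — R1 Sofia 89, Zara 23, Jonas 242, Rahul 228, Nadia 419 (Zara out); R2 Sofia 89, Jonas 242, Rahul 251, Nadia 419 (Sofia out); R3 Jonas 331, Rahul 251, Nadia 419 (Rahul out); R4 Jonas 582, Nadia 419 (Jonas winner). Winner: Jonas.
Borda — scores: Sofia 1517, Zara 1350, Jonas 2826, Rahul 1575, Nadia 2742. Winner: Jonas.
The two methods agree.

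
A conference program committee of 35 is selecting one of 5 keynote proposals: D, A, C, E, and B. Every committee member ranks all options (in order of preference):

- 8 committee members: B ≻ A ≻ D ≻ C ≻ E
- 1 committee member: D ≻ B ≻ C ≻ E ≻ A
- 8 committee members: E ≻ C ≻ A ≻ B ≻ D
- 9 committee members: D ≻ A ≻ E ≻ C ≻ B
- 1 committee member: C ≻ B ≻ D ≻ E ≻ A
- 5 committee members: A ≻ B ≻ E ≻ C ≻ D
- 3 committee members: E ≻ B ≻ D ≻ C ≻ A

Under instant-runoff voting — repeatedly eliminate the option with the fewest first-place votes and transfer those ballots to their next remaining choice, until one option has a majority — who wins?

Round 1: D 10, A 5, C 1, E 11, B 8. Eliminate C.
Round 2: D 10, A 5, E 11, B 9. Eliminate A.
Round 3: D 10, E 11, B 14. Eliminate D.
Round 4: E 20, B 15. E has a majority.

E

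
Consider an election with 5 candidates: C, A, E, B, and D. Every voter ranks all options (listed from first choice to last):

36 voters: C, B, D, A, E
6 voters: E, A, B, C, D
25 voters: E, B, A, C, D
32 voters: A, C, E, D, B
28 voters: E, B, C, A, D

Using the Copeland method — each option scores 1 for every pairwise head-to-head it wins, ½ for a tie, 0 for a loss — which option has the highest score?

C

C: beats A, E, B, and D → score 4.
A: beats E and D; loses to C and B → score 2.
E: beats B and D; loses to C and A → score 2.
B: beats A and D; loses to C and E → score 2.
D: loses to C, A, E, and B → score 0.
C has the best pairwise record.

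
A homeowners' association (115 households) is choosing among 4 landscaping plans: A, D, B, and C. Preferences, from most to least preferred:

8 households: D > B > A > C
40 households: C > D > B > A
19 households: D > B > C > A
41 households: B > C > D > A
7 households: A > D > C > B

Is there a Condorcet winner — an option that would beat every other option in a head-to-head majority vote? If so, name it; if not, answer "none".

Checking pairwise contests:
D beats A 108–7.
C beats D 81–34.
D beats B 74–41.
B beats C 68–47.
Every option loses at least one head-to-head, so there is no Condorcet winner.

none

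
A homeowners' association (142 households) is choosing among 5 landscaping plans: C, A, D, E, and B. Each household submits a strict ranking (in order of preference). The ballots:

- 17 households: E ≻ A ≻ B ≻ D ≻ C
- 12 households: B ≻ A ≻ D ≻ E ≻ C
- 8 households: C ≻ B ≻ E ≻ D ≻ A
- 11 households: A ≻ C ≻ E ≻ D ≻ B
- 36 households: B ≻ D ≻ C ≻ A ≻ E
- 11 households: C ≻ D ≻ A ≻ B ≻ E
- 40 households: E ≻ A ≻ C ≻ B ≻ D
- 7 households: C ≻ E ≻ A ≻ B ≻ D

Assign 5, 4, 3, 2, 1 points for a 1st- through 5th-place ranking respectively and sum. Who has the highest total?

A

C: 17·1 + 12·1 + 8·5 + 11·4 + 36·3 + 11·5 + 40·3 + 7·5 = 431
A: 17·4 + 12·4 + 8·1 + 11·5 + 36·2 + 11·3 + 40·4 + 7·3 = 465
D: 17·2 + 12·3 + 8·2 + 11·2 + 36·4 + 11·4 + 40·1 + 7·1 = 343
E: 17·5 + 12·2 + 8·3 + 11·3 + 36·1 + 11·1 + 40·5 + 7·4 = 441
B: 17·3 + 12·5 + 8·4 + 11·1 + 36·5 + 11·2 + 40·2 + 7·2 = 450
A has the highest Borda score (465).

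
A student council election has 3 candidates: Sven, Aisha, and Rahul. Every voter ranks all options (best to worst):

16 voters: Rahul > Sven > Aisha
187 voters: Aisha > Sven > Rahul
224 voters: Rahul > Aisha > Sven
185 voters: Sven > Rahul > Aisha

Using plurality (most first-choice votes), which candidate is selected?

First-place votes: Sven 185, Aisha 187, Rahul 240.
Rahul has the most first-place votes.

Rahul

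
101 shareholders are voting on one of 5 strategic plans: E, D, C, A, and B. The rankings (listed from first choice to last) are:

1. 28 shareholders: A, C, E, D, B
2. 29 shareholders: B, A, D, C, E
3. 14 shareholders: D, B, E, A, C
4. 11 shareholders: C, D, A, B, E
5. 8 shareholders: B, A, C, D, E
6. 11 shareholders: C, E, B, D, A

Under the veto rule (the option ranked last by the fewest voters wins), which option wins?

D

Last-place votes: E 48, D 0, C 14, A 11, B 28.
D is ranked last by the fewest voters, so D wins.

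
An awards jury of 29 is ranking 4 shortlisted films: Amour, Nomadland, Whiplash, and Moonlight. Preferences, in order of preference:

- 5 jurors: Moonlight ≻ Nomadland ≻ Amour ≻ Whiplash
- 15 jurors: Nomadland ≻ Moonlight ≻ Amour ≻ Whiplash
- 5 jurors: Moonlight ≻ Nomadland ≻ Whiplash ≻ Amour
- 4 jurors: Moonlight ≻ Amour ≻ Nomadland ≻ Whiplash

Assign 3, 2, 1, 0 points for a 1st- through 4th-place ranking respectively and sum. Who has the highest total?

Moonlight

Amour: 5·1 + 15·1 + 5·0 + 4·2 = 28
Nomadland: 5·2 + 15·3 + 5·2 + 4·1 = 69
Whiplash: 5·0 + 15·0 + 5·1 + 4·0 = 5
Moonlight: 5·3 + 15·2 + 5·3 + 4·3 = 72
Moonlight has the highest Borda score (72).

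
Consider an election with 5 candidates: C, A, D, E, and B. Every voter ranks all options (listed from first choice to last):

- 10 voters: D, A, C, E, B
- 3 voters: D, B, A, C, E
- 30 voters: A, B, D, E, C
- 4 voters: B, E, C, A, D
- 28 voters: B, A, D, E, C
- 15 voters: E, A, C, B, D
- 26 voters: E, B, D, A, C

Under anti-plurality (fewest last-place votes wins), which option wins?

A

Last-place votes: C 84, A 0, D 19, E 3, B 10.
A is ranked last by the fewest voters, so A wins.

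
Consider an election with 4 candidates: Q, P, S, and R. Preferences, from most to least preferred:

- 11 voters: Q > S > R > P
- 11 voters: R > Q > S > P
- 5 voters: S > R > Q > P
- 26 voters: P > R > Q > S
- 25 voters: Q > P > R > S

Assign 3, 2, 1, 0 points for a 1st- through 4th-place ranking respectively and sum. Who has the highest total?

Q

Q: 11·3 + 11·2 + 5·1 + 26·1 + 25·3 = 161
P: 11·0 + 11·0 + 5·0 + 26·3 + 25·2 = 128
S: 11·2 + 11·1 + 5·3 + 26·0 + 25·0 = 48
R: 11·1 + 11·3 + 5·2 + 26·2 + 25·1 = 131
Q has the highest Borda score (161).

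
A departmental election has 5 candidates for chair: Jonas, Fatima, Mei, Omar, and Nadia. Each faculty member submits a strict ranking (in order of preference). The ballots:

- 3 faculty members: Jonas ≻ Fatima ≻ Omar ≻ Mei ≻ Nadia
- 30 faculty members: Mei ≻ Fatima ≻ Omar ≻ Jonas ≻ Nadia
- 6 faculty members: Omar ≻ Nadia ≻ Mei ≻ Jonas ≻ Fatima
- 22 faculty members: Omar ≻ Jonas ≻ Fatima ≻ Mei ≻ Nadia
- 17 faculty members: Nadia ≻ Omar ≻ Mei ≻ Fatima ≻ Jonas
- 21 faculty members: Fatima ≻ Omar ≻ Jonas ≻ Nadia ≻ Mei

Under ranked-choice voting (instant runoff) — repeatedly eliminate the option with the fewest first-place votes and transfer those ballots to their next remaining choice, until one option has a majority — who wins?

Round 1: Jonas 3, Fatima 21, Mei 30, Omar 28, Nadia 17. Eliminate Jonas.
Round 2: Fatima 24, Mei 30, Omar 28, Nadia 17. Eliminate Nadia.
Round 3: Fatima 24, Mei 30, Omar 45. Eliminate Fatima.
Round 4: Mei 30, Omar 69. Omar has a majority.

Omar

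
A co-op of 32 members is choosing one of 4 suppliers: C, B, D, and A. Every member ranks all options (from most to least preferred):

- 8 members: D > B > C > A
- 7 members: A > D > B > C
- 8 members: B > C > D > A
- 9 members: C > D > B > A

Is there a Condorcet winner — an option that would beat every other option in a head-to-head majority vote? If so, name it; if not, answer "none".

none

Checking pairwise contests:
B beats C 23–9.
D beats B 24–8.
C beats D 17–15.
C beats A 25–7.
Every option loses at least one head-to-head, so there is no Condorcet winner.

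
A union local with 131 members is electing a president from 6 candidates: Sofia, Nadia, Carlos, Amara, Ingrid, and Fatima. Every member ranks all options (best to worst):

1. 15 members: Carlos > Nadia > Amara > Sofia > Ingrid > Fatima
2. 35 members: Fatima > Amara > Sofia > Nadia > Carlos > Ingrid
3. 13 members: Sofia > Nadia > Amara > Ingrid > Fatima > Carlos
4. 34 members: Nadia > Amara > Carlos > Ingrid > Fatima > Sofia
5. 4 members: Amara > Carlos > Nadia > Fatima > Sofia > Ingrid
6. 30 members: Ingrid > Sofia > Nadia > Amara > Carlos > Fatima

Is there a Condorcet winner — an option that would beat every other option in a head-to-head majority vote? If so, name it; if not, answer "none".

Checking pairwise contests:
Amara beats Sofia 88–43.
Sofia beats Nadia 78–53.
Sofia beats Carlos 78–53.
Nadia beats Amara 92–39.
Sofia beats Ingrid 67–64.
Nadia beats Fatima 96–35.
Every option loses at least one head-to-head, so there is no Condorcet winner.

none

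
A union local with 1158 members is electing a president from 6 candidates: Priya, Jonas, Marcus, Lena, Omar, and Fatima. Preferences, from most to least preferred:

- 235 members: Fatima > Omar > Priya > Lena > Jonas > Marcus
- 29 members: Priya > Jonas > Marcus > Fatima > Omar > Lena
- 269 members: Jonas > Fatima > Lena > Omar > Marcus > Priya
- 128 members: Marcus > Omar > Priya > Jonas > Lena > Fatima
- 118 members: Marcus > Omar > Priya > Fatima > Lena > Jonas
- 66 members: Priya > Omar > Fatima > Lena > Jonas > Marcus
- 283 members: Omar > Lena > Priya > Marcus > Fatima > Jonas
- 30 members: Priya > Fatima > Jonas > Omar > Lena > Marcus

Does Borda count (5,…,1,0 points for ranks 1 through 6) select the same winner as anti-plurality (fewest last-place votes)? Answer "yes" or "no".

Borda — scores: Priya 2917, Jonas 2108, Marcus 2152, Lena 2817, Omar 4230, Fatima 3146. Winner: Omar.
Anti-plurality — last-place votes: Priya 269, Jonas 401, Marcus 331, Lena 29, Omar 0, Fatima 128. Winner: Omar.
The two methods agree.

yes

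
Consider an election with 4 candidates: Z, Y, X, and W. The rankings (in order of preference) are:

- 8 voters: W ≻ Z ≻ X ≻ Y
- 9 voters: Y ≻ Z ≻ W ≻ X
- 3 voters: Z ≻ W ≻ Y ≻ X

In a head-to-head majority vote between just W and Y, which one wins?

Voters preferring W to Y: 11; preferring Y to W: 9.
W wins the head-to-head.

W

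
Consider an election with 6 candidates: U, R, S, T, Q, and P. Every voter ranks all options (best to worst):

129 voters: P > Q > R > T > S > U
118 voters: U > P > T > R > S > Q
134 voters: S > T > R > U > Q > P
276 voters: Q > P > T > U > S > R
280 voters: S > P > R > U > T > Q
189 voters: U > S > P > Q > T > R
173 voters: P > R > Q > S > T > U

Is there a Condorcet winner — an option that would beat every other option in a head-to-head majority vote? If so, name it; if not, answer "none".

P

P vs U: 858–441 for P.
P vs R: 1165–134 for P.
P vs S: 696–603 for P.
P vs T: 1165–134 for P.
P vs Q: 889–410 for P.
P beats every other option head-to-head.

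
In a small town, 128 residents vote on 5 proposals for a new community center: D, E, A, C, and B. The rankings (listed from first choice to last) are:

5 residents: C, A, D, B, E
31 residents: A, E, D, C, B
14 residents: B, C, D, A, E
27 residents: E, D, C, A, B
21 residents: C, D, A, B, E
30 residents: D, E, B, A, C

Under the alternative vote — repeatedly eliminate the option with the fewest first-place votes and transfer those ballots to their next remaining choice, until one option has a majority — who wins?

D

Round 1: D 30, E 27, A 31, C 26, B 14. Eliminate B.
Round 2: D 30, E 27, A 31, C 40. Eliminate E.
Round 3: D 57, A 31, C 40. Eliminate A.
Round 4: D 88, C 40. D has a majority.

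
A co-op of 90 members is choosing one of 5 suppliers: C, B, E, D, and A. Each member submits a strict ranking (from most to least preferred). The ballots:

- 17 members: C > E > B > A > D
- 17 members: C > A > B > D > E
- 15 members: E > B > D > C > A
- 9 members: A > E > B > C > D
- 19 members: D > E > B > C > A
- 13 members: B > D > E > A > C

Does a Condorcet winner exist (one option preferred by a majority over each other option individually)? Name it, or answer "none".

none

Checking pairwise contests:
B beats C 56–34.
E beats B 60–30.
D beats E 49–41.
B beats D 71–19.
C beats A 68–22.
Every option loses at least one head-to-head, so there is no Condorcet winner.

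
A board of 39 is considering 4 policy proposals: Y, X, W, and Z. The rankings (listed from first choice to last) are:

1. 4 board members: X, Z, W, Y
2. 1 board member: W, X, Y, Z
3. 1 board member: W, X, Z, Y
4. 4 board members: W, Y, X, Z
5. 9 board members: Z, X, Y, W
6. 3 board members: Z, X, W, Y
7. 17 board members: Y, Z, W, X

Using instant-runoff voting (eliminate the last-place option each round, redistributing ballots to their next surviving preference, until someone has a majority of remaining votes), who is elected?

Round 1: Y 17, X 4, W 6, Z 12. Eliminate X.
Round 2: Y 17, W 6, Z 16. Eliminate W.
Round 3: Y 22, Z 17. Y has a majority.

Y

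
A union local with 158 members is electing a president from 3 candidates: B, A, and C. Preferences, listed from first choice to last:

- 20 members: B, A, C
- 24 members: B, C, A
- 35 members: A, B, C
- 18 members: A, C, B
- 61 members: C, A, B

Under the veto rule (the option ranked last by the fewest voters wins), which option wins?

Last-place votes: B 79, A 24, C 55.
A is ranked last by the fewest voters, so A wins.

A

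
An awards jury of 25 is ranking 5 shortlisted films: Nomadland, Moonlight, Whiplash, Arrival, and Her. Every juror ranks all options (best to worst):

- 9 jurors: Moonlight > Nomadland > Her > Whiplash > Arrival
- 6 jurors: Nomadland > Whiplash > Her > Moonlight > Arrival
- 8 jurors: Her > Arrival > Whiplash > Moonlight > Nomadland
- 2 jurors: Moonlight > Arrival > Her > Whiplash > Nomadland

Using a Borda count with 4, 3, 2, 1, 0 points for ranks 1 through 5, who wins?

Nomadland: 9·3 + 6·4 + 8·0 + 2·0 = 51
Moonlight: 9·4 + 6·1 + 8·1 + 2·4 = 58
Whiplash: 9·1 + 6·3 + 8·2 + 2·1 = 45
Arrival: 9·0 + 6·0 + 8·3 + 2·3 = 30
Her: 9·2 + 6·2 + 8·4 + 2·2 = 66
Her has the highest Borda score (66).

Her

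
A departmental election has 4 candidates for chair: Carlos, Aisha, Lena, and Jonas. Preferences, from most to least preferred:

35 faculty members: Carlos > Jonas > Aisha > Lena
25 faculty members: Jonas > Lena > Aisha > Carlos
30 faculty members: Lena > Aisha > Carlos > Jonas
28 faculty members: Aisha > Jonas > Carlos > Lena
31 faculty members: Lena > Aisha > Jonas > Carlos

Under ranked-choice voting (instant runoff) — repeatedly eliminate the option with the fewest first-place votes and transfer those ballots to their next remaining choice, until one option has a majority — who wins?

Lena

Round 1: Carlos 35, Aisha 28, Lena 61, Jonas 25. Eliminate Jonas.
Round 2: Carlos 35, Aisha 28, Lena 86. Lena has a majority.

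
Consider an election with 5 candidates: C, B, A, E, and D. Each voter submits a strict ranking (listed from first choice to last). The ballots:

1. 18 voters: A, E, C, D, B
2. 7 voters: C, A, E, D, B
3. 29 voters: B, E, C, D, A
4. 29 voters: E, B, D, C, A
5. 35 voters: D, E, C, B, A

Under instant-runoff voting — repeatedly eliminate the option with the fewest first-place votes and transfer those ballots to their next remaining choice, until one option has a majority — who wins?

E

Round 1: C 7, B 29, A 18, E 29, D 35. Eliminate C.
Round 2: B 29, A 25, E 29, D 35. Eliminate A.
Round 3: B 29, E 54, D 35. Eliminate B.
Round 4: E 83, D 35. E has a majority.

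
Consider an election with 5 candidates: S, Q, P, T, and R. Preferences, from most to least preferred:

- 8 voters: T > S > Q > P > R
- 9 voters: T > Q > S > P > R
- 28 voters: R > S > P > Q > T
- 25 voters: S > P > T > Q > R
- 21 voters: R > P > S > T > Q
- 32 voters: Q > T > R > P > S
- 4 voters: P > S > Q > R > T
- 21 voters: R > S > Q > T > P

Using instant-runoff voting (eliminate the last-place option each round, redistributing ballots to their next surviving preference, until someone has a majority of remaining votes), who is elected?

Q

Round 1: S 25, Q 32, P 4, T 17, R 70. Eliminate P.
Round 2: S 29, Q 32, T 17, R 70. Eliminate T.
Round 3: S 37, Q 41, R 70. Eliminate S.
Round 4: Q 78, R 70. Q has a majority.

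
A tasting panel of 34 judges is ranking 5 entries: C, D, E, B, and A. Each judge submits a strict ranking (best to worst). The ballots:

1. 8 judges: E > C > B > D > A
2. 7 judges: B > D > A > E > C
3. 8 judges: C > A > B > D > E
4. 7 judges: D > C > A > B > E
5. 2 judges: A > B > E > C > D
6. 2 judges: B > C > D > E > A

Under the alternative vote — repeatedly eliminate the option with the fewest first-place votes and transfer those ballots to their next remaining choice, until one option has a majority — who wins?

C

Round 1: C 8, D 7, E 8, B 9, A 2. Eliminate A.
Round 2: C 8, D 7, E 8, B 11. Eliminate D.
Round 3: C 15, E 8, B 11. Eliminate E.
Round 4: C 23, B 11. C has a majority.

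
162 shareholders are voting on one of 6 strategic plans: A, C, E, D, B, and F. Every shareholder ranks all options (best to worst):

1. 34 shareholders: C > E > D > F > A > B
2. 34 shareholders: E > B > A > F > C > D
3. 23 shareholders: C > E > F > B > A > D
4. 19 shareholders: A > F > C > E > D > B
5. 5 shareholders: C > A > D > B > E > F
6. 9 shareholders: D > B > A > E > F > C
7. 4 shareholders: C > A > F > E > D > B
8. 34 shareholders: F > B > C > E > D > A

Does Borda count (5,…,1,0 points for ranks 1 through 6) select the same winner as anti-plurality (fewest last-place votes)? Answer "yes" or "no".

Borda — scores: A 317, C 523, E 535, D 219, B 364, F 472. Winner: E.
Anti-plurality — last-place votes: A 34, C 9, E 0, D 57, B 57, F 5. Winner: E.
The two methods agree.

yes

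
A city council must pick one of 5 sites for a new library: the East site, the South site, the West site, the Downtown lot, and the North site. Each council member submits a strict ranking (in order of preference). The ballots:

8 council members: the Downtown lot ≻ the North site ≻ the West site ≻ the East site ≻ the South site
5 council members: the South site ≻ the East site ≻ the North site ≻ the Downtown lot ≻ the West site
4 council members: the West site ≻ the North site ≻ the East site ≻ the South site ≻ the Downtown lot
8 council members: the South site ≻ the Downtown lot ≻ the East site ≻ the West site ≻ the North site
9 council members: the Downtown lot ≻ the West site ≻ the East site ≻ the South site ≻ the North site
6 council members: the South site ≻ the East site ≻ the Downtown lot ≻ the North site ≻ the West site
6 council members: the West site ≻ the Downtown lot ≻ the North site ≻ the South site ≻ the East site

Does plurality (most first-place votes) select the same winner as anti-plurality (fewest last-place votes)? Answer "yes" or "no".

Plurality — first-place votes: the East site 0, the South site 19, the West site 10, the Downtown lot 17, the North site 0. Winner: the South site.
Anti-plurality — last-place votes: the East site 6, the South site 8, the West site 11, the Downtown lot 4, the North site 17. Winner: the Downtown lot.
The two methods disagree.

no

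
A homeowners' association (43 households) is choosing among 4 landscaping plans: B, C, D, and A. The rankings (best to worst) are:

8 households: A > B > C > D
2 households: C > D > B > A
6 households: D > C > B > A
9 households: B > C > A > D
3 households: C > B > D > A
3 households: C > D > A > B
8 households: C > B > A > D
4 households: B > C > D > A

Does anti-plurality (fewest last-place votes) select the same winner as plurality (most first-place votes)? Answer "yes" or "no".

yes

Anti-plurality — last-place votes: B 3, C 0, D 25, A 15. Winner: C.
Plurality — first-place votes: B 13, C 16, D 6, A 8. Winner: C.
The two methods agree.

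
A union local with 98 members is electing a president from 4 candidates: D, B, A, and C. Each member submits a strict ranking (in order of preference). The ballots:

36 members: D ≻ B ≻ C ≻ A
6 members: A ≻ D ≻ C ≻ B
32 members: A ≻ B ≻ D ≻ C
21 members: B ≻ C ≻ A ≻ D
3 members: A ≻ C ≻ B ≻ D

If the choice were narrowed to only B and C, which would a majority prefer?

Voters preferring B to C: 89; preferring C to B: 9.
B wins the head-to-head.

B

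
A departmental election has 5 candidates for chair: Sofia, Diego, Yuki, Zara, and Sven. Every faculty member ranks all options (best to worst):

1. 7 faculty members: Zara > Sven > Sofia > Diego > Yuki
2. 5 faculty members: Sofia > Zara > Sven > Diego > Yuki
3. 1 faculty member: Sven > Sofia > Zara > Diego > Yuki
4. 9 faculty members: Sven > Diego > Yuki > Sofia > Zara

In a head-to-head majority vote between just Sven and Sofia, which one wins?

Sven

Voters preferring Sven to Sofia: 17; preferring Sofia to Sven: 5.
Sven wins the head-to-head.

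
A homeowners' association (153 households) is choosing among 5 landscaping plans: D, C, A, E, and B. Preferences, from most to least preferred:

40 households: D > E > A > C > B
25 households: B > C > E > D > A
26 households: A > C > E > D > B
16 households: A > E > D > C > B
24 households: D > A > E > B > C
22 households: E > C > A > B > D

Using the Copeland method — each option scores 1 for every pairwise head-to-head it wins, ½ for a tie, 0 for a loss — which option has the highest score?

E

D: beats C, A, and B; loses to E → score 3.
C: beats B; loses to D, A, and E → score 1.
A: beats C and B; loses to D and E → score 2.
E: beats D, C, A, and B → score 4.
B: loses to D, C, A, and E → score 0.
E has the best pairwise record.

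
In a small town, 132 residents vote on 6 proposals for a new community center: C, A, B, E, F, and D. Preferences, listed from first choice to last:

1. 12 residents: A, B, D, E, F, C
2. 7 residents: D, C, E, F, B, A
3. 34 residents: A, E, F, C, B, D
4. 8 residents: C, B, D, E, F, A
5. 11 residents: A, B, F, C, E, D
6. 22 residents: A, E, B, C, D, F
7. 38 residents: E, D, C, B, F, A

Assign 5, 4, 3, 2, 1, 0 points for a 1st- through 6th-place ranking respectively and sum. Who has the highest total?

C: 12·0 + 7·4 + 34·2 + 8·5 + 11·2 + 22·2 + 38·3 = 316
A: 12·5 + 7·0 + 34·5 + 8·0 + 11·5 + 22·5 + 38·0 = 395
B: 12·4 + 7·1 + 34·1 + 8·4 + 11·4 + 22·3 + 38·2 = 307
E: 12·2 + 7·3 + 34·4 + 8·2 + 11·1 + 22·4 + 38·5 = 486
F: 12·1 + 7·2 + 34·3 + 8·1 + 11·3 + 22·0 + 38·1 = 207
D: 12·3 + 7·5 + 34·0 + 8·3 + 11·0 + 22·1 + 38·4 = 269
E has the highest Borda score (486).

E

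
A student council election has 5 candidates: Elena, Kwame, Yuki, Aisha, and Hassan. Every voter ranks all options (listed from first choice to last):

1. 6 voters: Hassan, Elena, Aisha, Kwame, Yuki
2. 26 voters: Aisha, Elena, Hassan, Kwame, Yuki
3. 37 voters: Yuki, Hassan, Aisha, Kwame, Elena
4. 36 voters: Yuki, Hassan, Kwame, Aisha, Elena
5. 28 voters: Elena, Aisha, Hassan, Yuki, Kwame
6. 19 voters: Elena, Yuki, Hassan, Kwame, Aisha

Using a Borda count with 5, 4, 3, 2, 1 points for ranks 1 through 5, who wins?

Hassan

Elena: 6·4 + 26·4 + 37·1 + 36·1 + 28·5 + 19·5 = 436
Kwame: 6·2 + 26·2 + 37·2 + 36·3 + 28·1 + 19·2 = 312
Yuki: 6·1 + 26·1 + 37·5 + 36·5 + 28·2 + 19·4 = 529
Aisha: 6·3 + 26·5 + 37·3 + 36·2 + 28·4 + 19·1 = 462
Hassan: 6·5 + 26·3 + 37·4 + 36·4 + 28·3 + 19·3 = 541
Hassan has the highest Borda score (541).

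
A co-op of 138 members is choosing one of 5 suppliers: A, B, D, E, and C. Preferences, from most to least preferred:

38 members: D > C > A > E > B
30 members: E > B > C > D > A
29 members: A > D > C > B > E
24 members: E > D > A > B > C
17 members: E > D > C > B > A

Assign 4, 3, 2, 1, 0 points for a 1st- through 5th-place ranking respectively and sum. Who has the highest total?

D

A: 38·2 + 30·0 + 29·4 + 24·2 + 17·0 = 240
B: 38·0 + 30·3 + 29·1 + 24·1 + 17·1 = 160
D: 38·4 + 30·1 + 29·3 + 24·3 + 17·3 = 392
E: 38·1 + 30·4 + 29·0 + 24·4 + 17·4 = 322
C: 38·3 + 30·2 + 29·2 + 24·0 + 17·2 = 266
D has the highest Borda score (392).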